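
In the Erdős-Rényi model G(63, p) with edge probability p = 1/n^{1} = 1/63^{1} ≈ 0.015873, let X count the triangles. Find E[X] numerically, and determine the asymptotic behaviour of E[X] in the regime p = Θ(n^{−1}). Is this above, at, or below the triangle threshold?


Number of potential triangles: C(63, 3) = 39711.
Each occurs with probability p³ ≈ (0.015873)³ ≈ 3.9992481e-06.
By linearity: E[X] = C(63, 3)·p³ ≈ 39711 · 3.9992481e-06 ≈ 0.15881.
Here α = 1, so p = 1/n is exactly at the triangle threshold p ~ 1/n. Asymptotically E[X] → c³/6 = 1³/6 = 1/6 ≈ 0.16667, a bounded constant. In this regime the triangle count is asymptotically Poisson(c³/6).

E[X] ≈ 0.15881; in regime p = Θ(1/n^{1}) E[X] stays bounded (at the triangle threshold p ~ 1/n).


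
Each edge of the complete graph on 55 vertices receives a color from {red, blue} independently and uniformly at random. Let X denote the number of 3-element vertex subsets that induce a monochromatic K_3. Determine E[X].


Let X = Σ_S X_S over the C(55, 3) = 26235 subsets S of size 3, where X_S = 1 if the K_3 on S is monochromatic.
For a fixed S, the K_3 on S has C(3, 2) = 3 edges. P[all 3 edges red] = (1/2)^3, and likewise for blue, so P[monochromatic] = 2·(1/2)^3 = 2^{1 − 3} = 1/4.
By linearity of expectation: E[X] = C(55, 3) · 2^{1 − 3} = 26235 · 1/4 = 26235/4.
Numerically: E[X] ≈ 6558.750.

E[X] = C(55,3)·2^(1−C(3,2)) = 26235/4 ≈ 6558.750.


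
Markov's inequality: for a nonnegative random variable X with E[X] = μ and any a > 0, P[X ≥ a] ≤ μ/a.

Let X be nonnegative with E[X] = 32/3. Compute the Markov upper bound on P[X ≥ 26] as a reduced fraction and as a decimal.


μ = E[X] = 32/3, a = 26.
Markov: P[X ≥ 26] ≤ μ/a = (32/3)/26 = 16/39.
Numerically: ≈ 0.41026.
(Since a = 26 > μ = 10.66667, the bound 16/39 is < 1 and informative.)

P[X ≥ 26] ≤ 16/39 ≈ 0.41026.


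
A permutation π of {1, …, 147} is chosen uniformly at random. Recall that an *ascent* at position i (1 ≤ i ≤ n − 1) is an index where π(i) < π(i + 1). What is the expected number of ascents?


Write X = Σ X_I over i = 1, …, 146, with X_I the indicator of one ascent.
There are 146 indicators.
For each fixed i, the pair (π(i), π(i+1)) is a uniformly random ordered pair of distinct values from {1, …, 147}; by symmetry P[π(i) < π(i+1)] = 1/2.
By linearity: E[X] = 146 · (1/2) = (147 − 1) · (1/2) = 73 ≈ 73.000.

E[X] = 73 = 73.000.


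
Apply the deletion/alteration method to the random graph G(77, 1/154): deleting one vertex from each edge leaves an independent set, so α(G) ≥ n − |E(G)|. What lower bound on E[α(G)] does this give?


E[|E(G)|] = C(77, 2)·p = 2926 · (1/154) = 19.
E[α(G)] ≥ n − E[|E(G)|] = 77 − 19 = 58.
Numerically: ≈ 58.000.
(This is only a lower bound; the true E[α(G)] may be larger.)

E[α(G)] ≥ 58 ≈ 58.000.


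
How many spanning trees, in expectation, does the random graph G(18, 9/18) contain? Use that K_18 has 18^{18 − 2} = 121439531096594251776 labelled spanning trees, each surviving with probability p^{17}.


K_18 has 18^{18 − 2} = 121439531096594251776 labelled spanning trees.
For each such spanning tree H, let X_H = 1 if all 17 edges of H are present in G. Then P[X_H = 1] = p^{17} = (1/2)^{17} = 1/131072.
By linearity of expectation: E[X] = Σ_H E[X_H] = 121439531096594251776 · p^{17} = 121439531096594251776 · 1/131072 = 1853020188851841/2.
Numerically: E[X] ≈ 9.27e+14.

E[X] = 121439531096594251776 · (1/2)^{17} = 1853020188851841/2 ≈ 9.27e+14.


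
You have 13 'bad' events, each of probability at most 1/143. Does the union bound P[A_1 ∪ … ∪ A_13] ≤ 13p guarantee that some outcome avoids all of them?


Union bound: P[∪_{i=1}^{13} A_i] ≤ Σ_i P[A_i] ≤ 13·p = 13·(1/143) = 1/11.
Numerically: 1/11 ≈ 0.0909.
Is 1/11 < 1? YES.
Since P[∪ A_i] ≤ 1/11 < 1, the complement has P[∩ A_i^c] ≥ 1 − 1/11 = 10/11 > 0, so some outcome avoids every A_i.

13·p = 1/11 ≈ 0.0909; existence CERTIFIED by the union bound.


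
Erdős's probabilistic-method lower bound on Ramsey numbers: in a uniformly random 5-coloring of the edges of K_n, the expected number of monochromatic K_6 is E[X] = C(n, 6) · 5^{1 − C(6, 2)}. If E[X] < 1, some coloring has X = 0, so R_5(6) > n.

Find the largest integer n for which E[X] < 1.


We need C(n, 6) · 5^{1 − 15} < 1, i.e. C(n, 6) < 5^{15 − 1} = 6103515625.
Check values of n near the boundary:
  n = 128: C(128, 6) = 5423611200; 5423611200 < 6103515625? YES
  n = 129: C(129, 6) = 5688177600; 5688177600 < 6103515625? YES
  n = 130: C(130, 6) = 5963412000; 5963412000 < 6103515625? YES
  n = 131: C(131, 6) = 6249655776; 6249655776 < 6103515625? NO
  n = 132: C(132, 6) = 6547258432; 6547258432 < 6103515625? NO
  n = 133: C(133, 6) = 6856577728; 6856577728 < 6103515625? NO
The largest n with C(n, 6) < 6103515625 is n = 130 (where E[X] = 47707296/48828125 ≈ 0.977). Hence R_5(6) > 130, i.e. R_5(6) ≥ 131.

Largest n = 130; hence R_5(6) > 130.


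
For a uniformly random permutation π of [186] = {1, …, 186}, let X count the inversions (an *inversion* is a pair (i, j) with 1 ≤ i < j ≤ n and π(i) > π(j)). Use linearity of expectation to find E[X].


Write X = Σ X_I over the C(186, 2) = 17205 pairs i < j, with X_I the indicator of one inversion.
There are 17205 indicators.
For each fixed pair i < j, the values π(i) and π(j) are two distinct elements of {1, …, 186} in uniformly random order; by symmetry P[π(i) > π(j)] = 1/2.
By linearity: E[X] = 17205 · (1/2) = C(186, 2) · (1/2) = 17205/2 = 17205/2 ≈ 8602.5000.

E[X] = 17205/2 = 8602.5000.


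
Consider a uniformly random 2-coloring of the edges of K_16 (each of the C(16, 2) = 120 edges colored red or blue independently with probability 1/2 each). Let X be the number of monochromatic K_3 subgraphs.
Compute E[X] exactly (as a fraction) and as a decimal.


Let X = Σ_S X_S over the C(16, 3) = 560 subsets S of size 3, where X_S = 1 if the K_3 on S is monochromatic.
For a fixed S, the K_3 on S has C(3, 2) = 3 edges. P[all 3 edges red] = (1/2)^3, and likewise for blue, so P[monochromatic] = 2·(1/2)^3 = 2^{1 − 3} = 1/4.
By linearity: E[X] = C(16, 3) · 2^{1 − 3} = 560 · 1/4 = 140.
Numerically: E[X] ≈ 140.000000.

E[X] = C(16,3)·2^(1−C(3,2)) = 140 ≈ 140.000000.


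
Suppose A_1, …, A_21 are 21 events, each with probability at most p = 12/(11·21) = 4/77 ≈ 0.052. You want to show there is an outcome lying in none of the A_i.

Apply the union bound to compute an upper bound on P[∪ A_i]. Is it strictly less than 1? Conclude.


Union bound: P[∪_{i=1}^{21} A_i] ≤ Σ_i P[A_i] ≤ 21·p = 21·(4/77) = 12/11.
Numerically: 12/11 ≈ 1.091.
Is 12/11 < 1? NO.
Since the bound 12/11 is ≥ 1, the union bound is uninformative here; it does NOT by itself certify existence.

21·p = 12/11 ≈ 1.091; existence NOT certified by the union bound.


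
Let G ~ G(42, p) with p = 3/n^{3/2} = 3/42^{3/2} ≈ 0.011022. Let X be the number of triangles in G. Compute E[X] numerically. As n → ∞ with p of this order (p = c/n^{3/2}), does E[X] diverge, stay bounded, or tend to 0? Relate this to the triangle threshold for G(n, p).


Number of potential triangles: C(42, 3) = 11480.
Each occurs with probability p³ ≈ (0.011022)³ ≈ 1.3388809e-06.
By linearity: E[X] = C(42, 3)·p³ ≈ 11480 · 1.3388809e-06 ≈ 0.01537.
Since α = 3/2 > 1, p = c/n^{3/2} = o(1/n) is below the triangle threshold p ~ 1/n. Asymptotically E[X] ~ (c³/6)·n^{3(1−α)} = (3³/6)·n^{-1.5} → 0, so by Markov's inequality G has no triangles w.h.p.

E[X] ≈ 0.01537; in regime p = Θ(1/n^{3/2}) E[X] tends to 0 (below the triangle threshold p ~ 1/n).


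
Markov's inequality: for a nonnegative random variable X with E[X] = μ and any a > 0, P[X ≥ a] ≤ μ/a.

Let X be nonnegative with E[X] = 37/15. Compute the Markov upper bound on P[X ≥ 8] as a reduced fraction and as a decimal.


μ = E[X] = 37/15, a = 8.
Markov: P[X ≥ 8] ≤ μ/a = (37/15)/8 = 37/120.
Numerically: ≈ 0.3083.
(Since a = 8 > μ = 2.4667, the bound 37/120 is < 1 and informative.)

P[X ≥ 8] ≤ 37/120 ≈ 0.3083.


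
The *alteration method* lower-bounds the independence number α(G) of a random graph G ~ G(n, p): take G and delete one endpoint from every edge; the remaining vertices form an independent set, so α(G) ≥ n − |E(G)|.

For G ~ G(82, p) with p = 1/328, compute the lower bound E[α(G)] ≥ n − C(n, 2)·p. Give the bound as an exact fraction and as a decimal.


E[|E(G)|] = C(82, 2)·p = 3321 · (1/328) = 81/8.
E[α(G)] ≥ n − E[|E(G)|] = 82 − 81/8 = 575/8.
Numerically: ≈ 71.875000.
(This is only a lower bound; the true E[α(G)] may be larger.)

E[α(G)] ≥ 575/8 ≈ 71.875000.


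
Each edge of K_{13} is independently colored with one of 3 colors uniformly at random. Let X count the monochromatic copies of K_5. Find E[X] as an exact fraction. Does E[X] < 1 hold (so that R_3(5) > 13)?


E[X] = C(13, 5) · 3^{1 − 10} = 1287 · 3^{−9} = 1287/19683.
As a reduced fraction: E[X] = 143/2187 ≈ 0.0654.
Is E[X] < 1? YES.
Since E[X] < 1, there exists a 3-coloring of K_{13} with no monochromatic K_5; hence R_3(5) > 13.

E[X] = 143/2187 ≈ 0.0654; E[X] < 1, so R_3(5) > 13.


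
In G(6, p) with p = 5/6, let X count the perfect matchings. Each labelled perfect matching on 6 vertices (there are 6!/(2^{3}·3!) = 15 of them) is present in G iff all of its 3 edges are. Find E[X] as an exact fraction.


K_6 has 6!/(2^{3}·3!) = 15 labelled perfect matchings.
For each such perfect matching H, let X_H = 1 if all 3 edges of H are present in G. Then P[X_H = 1] = p^{3} = (5/6)^{3} = 125/216.
By linearity of expectation: E[X] = Σ_H E[X_H] = 15 · p^{3} = 15 · 125/216 = 625/72.
Numerically: E[X] ≈ 8.68056.

E[X] = 15 · (5/6)^{3} = 625/72 ≈ 8.68056.


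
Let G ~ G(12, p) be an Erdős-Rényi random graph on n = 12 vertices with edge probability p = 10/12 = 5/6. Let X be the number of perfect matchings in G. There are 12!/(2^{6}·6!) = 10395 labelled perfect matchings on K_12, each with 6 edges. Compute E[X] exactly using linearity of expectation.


K_12 has 12!/(2^{6}·6!) = 10395 labelled perfect matchings.
For each such perfect matching H, let X_H = 1 if all 6 edges of H are present in G. Then P[X_H = 1] = p^{6} = (5/6)^{6} = 15625/46656.
By linearity: E[X] = Σ_H E[X_H] = 10395 · p^{6} = 10395 · 15625/46656 = 6015625/1728.
Numerically: E[X] ≈ 3481.

E[X] = 10395 · (5/6)^{6} = 6015625/1728 ≈ 3481.


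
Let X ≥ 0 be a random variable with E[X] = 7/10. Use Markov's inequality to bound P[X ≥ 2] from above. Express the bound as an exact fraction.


μ = E[X] = 7/10, a = 2.
Markov: P[X ≥ 2] ≤ μ/a = (7/10)/2 = 7/20.
Numerically: ≈ 0.350000.
(Since a = 2 > μ = 0.700000, the bound 7/20 is < 1 and informative.)

P[X ≥ 2] ≤ 7/20 ≈ 0.350000.


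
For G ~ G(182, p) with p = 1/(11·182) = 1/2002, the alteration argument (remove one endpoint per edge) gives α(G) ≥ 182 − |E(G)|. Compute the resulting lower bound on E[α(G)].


E[|E(G)|] = C(182, 2)·p = 16471 · (1/2002) = 181/22.
E[α(G)] ≥ n − E[|E(G)|] = 182 − 181/22 = 3823/22.
Numerically: ≈ 173.77273.
(This is only a lower bound; the true E[α(G)] may be larger.)

E[α(G)] ≥ 3823/22 ≈ 173.77273.


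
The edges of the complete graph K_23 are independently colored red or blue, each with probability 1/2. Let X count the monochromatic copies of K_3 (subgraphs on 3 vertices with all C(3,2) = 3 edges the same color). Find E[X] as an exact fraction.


Let X = Σ_S X_S over the C(23, 3) = 1771 subsets S of size 3, where X_S = 1 if the K_3 on S is monochromatic.
For a fixed S, the K_3 on S has C(3, 2) = 3 edges. P[all 3 edges red] = (1/2)^3, and likewise for blue, so P[monochromatic] = 2·(1/2)^3 = 2^{1 − 3} = 1/4.
Summing: E[X] = C(23, 3) · 2^{1 − 3} = 1771 · 1/4 = 1771/4.
Numerically: E[X] ≈ 442.750000.

E[X] = C(23,3)·2^(1−C(3,2)) = 1771/4 ≈ 442.750000.


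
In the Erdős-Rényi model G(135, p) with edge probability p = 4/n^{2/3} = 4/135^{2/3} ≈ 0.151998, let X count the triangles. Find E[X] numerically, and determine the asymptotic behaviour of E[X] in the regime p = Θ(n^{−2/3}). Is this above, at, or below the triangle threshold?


Number of potential triangles: C(135, 3) = 400995.
Each occurs with probability p³ ≈ (0.151998)³ ≈ 3.51165981e-03.
By linearity: E[X] = C(135, 3)·p³ ≈ 400995 · 3.51165981e-03 ≈ 1408.158025.
Since α = 2/3 < 1, p = c/n^{2/3} ≫ 1/n is above the triangle threshold p ~ 1/n. Asymptotically E[X] ~ (c³/6)·n^{3(1−α)} = (4³/6)·n^{1} → ∞; triangles are abundant w.h.p.

E[X] ≈ 1408.158025; in regime p = Θ(1/n^{2/3}) E[X] diverges (above the triangle threshold p ~ 1/n).


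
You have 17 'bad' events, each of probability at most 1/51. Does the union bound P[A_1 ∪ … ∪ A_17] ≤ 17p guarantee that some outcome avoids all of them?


Union bound: P[∪_{i=1}^{17} A_i] ≤ Σ_i P[A_i] ≤ 17·p = 17·(1/51) = 1/3.
Numerically: 1/3 ≈ 0.333.
Is 1/3 < 1? YES.
Since P[∪ A_i] ≤ 1/3 < 1, the complement has P[∩ A_i^c] ≥ 1 − 1/3 = 2/3 > 0, so some outcome avoids every A_i.

17·p = 1/3 ≈ 0.333; existence CERTIFIED by the union bound.


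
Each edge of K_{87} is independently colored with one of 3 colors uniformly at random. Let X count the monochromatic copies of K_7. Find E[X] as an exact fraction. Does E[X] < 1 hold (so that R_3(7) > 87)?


E[X] = C(87, 7) · 3^{1 − 21} = 5843355957 · 3^{−20} = 5843355957/3486784401.
As a reduced fraction: E[X] = 72140197/43046721 ≈ 1.6758581.
Is E[X] < 1? NO.
Since E[X] ≥ 1, the first-moment bound is inconclusive at n = 87; it does NOT by itself certify R_3(7) > 87.

E[X] = 72140197/43046721 ≈ 1.6758581; E[X] ≥ 1; first-moment method inconclusive here.


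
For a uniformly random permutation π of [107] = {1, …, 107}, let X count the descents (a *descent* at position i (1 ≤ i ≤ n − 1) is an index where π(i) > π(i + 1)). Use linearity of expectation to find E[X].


Write X = Σ X_I over i = 1, …, 106, with X_I the indicator of one descent.
There are 106 indicators.
For each fixed i, the pair (π(i), π(i+1)) is a uniformly random ordered pair of distinct values from {1, …, 107}; by symmetry P[π(i) > π(i+1)] = 1/2.
By linearity: E[X] = 106 · (1/2) = (107 − 1) · (1/2) = 53 ≈ 53.00000.

E[X] = 53 = 53.00000.


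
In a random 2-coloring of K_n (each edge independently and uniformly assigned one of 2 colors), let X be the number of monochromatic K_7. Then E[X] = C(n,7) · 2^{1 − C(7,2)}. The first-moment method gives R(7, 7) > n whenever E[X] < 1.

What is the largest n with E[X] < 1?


We need C(n, 7) · 2^{1 − 21} < 1, i.e. C(n, 7) < 2^{21 − 1} = 1048576.
Check values of n near the boundary:
  n = 22: C(22, 7) = 170544; 170544 < 1048576? YES
  n = 23: C(23, 7) = 245157; 245157 < 1048576? YES
  n = 24: C(24, 7) = 346104; 346104 < 1048576? YES
  n = 25: C(25, 7) = 480700; 480700 < 1048576? YES
  n = 26: C(26, 7) = 657800; 657800 < 1048576? YES
  n = 27: C(27, 7) = 888030; 888030 < 1048576? YES
  n = 28: C(28, 7) = 1184040; 1184040 < 1048576? NO
  n = 29: C(29, 7) = 1560780; 1560780 < 1048576? NO
The largest n with C(n, 7) < 1048576 is n = 27 (where E[X] = 444015/524288 ≈ 0.84689). Hence R(7, 7) > 27, i.e. R(7, 7) ≥ 28.

Largest n = 27; hence R(7, 7) > 27.


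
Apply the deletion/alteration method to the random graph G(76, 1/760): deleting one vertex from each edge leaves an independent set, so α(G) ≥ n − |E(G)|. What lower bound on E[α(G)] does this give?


E[|E(G)|] = C(76, 2)·p = 2850 · (1/760) = 15/4.
E[α(G)] ≥ n − E[|E(G)|] = 76 − 15/4 = 289/4.
Numerically: ≈ 72.250.
(This is only a lower bound; the true E[α(G)] may be larger.)

E[α(G)] ≥ 289/4 ≈ 72.250.


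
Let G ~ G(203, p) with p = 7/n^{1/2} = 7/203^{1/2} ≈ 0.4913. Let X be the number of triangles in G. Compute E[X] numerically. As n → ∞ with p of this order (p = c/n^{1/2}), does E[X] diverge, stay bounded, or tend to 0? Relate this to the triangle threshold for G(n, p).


Number of potential triangles: C(203, 3) = 1373701.
Each occurs with probability p³ ≈ (0.4913)³ ≈ 1.1859054e-01.
By linearity: E[X] = C(203, 3)·p³ ≈ 1373701 · 1.1859054e-01 ≈ 162907.94960.
Since α = 1/2 < 1, p = c/n^{1/2} ≫ 1/n is above the triangle threshold p ~ 1/n. Asymptotically E[X] ~ (c³/6)·n^{3(1−α)} = (7³/6)·n^{1.5} → ∞; triangles are abundant w.h.p.

E[X] ≈ 162907.94960; in regime p = Θ(1/n^{1/2}) E[X] diverges (above the triangle threshold p ~ 1/n).


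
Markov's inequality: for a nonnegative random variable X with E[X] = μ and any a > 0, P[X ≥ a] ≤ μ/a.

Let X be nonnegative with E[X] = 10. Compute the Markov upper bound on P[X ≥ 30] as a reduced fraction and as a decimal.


μ = E[X] = 10, a = 30.
Markov: P[X ≥ 30] ≤ μ/a = (10)/30 = 1/3.
Numerically: ≈ 0.333333.
(Since a = 30 > μ = 10.000000, the bound 1/3 is < 1 and informative.)

P[X ≥ 30] ≤ 1/3 ≈ 0.333333.


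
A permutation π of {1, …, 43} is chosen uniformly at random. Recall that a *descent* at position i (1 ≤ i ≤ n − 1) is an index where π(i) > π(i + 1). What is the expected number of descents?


Write X = Σ X_I over i = 1, …, 42, with X_I the indicator of one descent.
There are 42 indicators.
For each fixed i, the pair (π(i), π(i+1)) is a uniformly random ordered pair of distinct values from {1, …, 43}; by symmetry P[π(i) > π(i+1)] = 1/2.
By linearity: E[X] = 42 · (1/2) = (43 − 1) · (1/2) = 21 ≈ 21.0000.

E[X] = 21 = 21.0000.


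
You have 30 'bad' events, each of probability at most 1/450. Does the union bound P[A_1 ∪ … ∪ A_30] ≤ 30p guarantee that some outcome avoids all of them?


Union bound: P[∪_{i=1}^{30} A_i] ≤ Σ_i P[A_i] ≤ 30·p = 30·(1/450) = 1/15.
Numerically: 1/15 ≈ 0.0667.
Is 1/15 < 1? YES.
Since P[∪ A_i] ≤ 1/15 < 1, the complement has P[∩ A_i^c] ≥ 1 − 1/15 = 14/15 > 0, so some outcome avoids every A_i.

30·p = 1/15 ≈ 0.0667; existence CERTIFIED by the union bound.


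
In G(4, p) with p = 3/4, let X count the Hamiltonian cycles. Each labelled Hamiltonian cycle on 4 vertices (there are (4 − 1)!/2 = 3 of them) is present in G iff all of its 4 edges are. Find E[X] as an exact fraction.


K_4 has (4 − 1)!/2 = 3 labelled Hamiltonian cycles.
For each such Hamiltonian cycle H, let X_H = 1 if all 4 edges of H are present in G. Then P[X_H = 1] = p^{4} = (3/4)^{4} = 81/256.
By linearity: E[X] = Σ_H E[X_H] = 3 · p^{4} = 3 · 81/256 = 243/256.
Numerically: E[X] ≈ 0.94922.

E[X] = 3 · (3/4)^{4} = 243/256 ≈ 0.94922.


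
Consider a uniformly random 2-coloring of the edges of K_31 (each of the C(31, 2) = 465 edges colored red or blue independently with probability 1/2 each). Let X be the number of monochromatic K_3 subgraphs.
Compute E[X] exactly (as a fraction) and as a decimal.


Let X = Σ_S X_S over the C(31, 3) = 4495 subsets S of size 3, where X_S = 1 if the K_3 on S is monochromatic.
For a fixed S, the K_3 on S has C(3, 2) = 3 edges. P[all 3 edges red] = (1/2)^3, and likewise for blue, so P[monochromatic] = 2·(1/2)^3 = 2^{1 − 3} = 1/4.
By linearity of expectation: E[X] = C(31, 3) · 2^{1 − 3} = 4495 · 1/4 = 4495/4.
Numerically: E[X] ≈ 1123.750.

E[X] = C(31,3)·2^(1−C(3,2)) = 4495/4 ≈ 1123.750.


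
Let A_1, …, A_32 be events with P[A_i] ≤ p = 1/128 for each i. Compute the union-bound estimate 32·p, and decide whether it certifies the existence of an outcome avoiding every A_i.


Union bound: P[∪_{i=1}^{32} A_i] ≤ Σ_i P[A_i] ≤ 32·p = 32·(1/128) = 1/4.
Numerically: 1/4 ≈ 0.25000.
Is 1/4 < 1? YES.
Since P[∪ A_i] ≤ 1/4 < 1, the complement has P[∩ A_i^c] ≥ 1 − 1/4 = 3/4 > 0, so some outcome avoids every A_i.

32·p = 1/4 ≈ 0.25000; existence CERTIFIED by the union bound.


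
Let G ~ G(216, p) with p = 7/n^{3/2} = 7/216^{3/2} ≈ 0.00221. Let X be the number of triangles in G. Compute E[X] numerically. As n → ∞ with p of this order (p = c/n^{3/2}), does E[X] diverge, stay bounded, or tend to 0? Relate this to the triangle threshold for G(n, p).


Number of potential triangles: C(216, 3) = 1656360.
Each occurs with probability p³ ≈ (0.00221)³ ≈ 1.07214e-08.
By linearity: E[X] = C(216, 3)·p³ ≈ 1656360 · 1.07214e-08 ≈ 0.018.
Since α = 3/2 > 1, p = c/n^{3/2} = o(1/n) is below the triangle threshold p ~ 1/n. Asymptotically E[X] ~ (c³/6)·n^{3(1−α)} = (7³/6)·n^{-1.5} → 0, so by Markov's inequality G has no triangles w.h.p.

E[X] ≈ 0.018; in regime p = Θ(1/n^{3/2}) E[X] tends to 0 (below the triangle threshold p ~ 1/n).


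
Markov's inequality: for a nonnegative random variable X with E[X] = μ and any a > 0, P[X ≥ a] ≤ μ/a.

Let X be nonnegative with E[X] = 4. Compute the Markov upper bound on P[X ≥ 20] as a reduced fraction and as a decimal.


μ = E[X] = 4, a = 20.
Markov: P[X ≥ 20] ≤ μ/a = (4)/20 = 1/5.
Numerically: ≈ 0.2000.
(Since a = 20 > μ = 4.0000, the bound 1/5 is < 1 and informative.)

P[X ≥ 20] ≤ 1/5 ≈ 0.2000.


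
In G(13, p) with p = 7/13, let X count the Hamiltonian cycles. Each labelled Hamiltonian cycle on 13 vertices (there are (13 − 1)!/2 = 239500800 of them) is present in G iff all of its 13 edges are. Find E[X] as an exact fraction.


K_13 has (13 − 1)!/2 = 239500800 labelled Hamiltonian cycles.
For each such Hamiltonian cycle H, let X_H = 1 if all 13 edges of H are present in G. Then P[X_H = 1] = p^{13} = (7/13)^{13} = 96889010407/302875106592253.
By linearity of expectation: E[X] = Σ_H E[X_H] = 239500800 · p^{13} = 239500800 · 96889010407/302875106592253 = 23204995503684825600/302875106592253.
Numerically: E[X] ≈ 76615.7.

E[X] = 239500800 · (7/13)^{13} = 23204995503684825600/302875106592253 ≈ 76615.7.


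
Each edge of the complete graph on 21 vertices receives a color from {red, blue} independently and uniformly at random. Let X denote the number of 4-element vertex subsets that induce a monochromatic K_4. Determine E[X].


Let X = Σ_S X_S over the C(21, 4) = 5985 subsets S of size 4, where X_S = 1 if the K_4 on S is monochromatic.
For a fixed S, the K_4 on S has C(4, 2) = 6 edges. P[all 6 edges red] = (1/2)^6, and likewise for blue, so P[monochromatic] = 2·(1/2)^6 = 2^{1 − 6} = 1/32.
By linearity: E[X] = C(21, 4) · 2^{1 − 6} = 5985 · 1/32 = 5985/32.
Numerically: E[X] ≈ 187.0312.

E[X] = C(21,4)·2^(1−C(4,2)) = 5985/32 ≈ 187.0312.


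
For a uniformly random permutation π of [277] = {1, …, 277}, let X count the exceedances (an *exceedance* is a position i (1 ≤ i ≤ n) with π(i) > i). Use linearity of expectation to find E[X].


Write X = Σ_{i=1}^{277} X_i, where X_i = 1_{π(i) > i}.
For each fixed i, π(i) is uniform over {1, …, 277} (marginal of a uniform permutation), so P[π(i) > i] = (n − i)/n. Summing: Σ_{i=1}^{277} (n − i)/n = (0 + 1 + … + 276)/277 = 277(277 − 1)/(2·277) = (277 − 1)/2.
Hence E[X] = Σ_{i=1}^{277} (277 − i)/277 = 138 ≈ 138.00000.

E[X] = 138 = 138.00000.


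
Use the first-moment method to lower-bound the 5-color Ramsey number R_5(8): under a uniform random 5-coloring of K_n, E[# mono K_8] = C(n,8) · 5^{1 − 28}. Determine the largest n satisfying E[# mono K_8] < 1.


We need C(n, 8) · 5^{1 − 28} < 1, i.e. C(n, 8) < 5^{28 − 1} = 7450580596923828125.
Check values of n near the boundary:
  n = 860: C(860, 8) = 7182671140665308145; 7182671140665308145 < 7450580596923828125? YES
  n = 861: C(861, 8) = 7250034996615275865; 7250034996615275865 < 7450580596923828125? YES
  n = 862: C(862, 8) = 7317951015318931845; 7317951015318931845 < 7450580596923828125? YES
  n = 863: C(863, 8) = 7386423071602617757; 7386423071602617757 < 7450580596923828125? YES
  n = 864: C(864, 8) = 7455455062926006708; 7455455062926006708 < 7450580596923828125? NO
  n = 865: C(865, 8) = 7525050909487743060; 7525050909487743060 < 7450580596923828125? NO
The largest n with C(n, 8) < 7450580596923828125 is n = 863 (where E[X] = 7386423071602617757/7450580596923828125 ≈ 0.991389). Hence R_5(8) > 863, i.e. R_5(8) ≥ 864.

Largest n = 863; hence R_5(8) > 863.


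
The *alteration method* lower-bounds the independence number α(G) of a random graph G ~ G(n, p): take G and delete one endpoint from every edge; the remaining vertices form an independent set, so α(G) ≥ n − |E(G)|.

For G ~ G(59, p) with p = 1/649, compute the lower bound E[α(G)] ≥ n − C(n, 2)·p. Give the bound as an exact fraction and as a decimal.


E[|E(G)|] = C(59, 2)·p = 1711 · (1/649) = 29/11.
E[α(G)] ≥ n − E[|E(G)|] = 59 − 29/11 = 620/11.
Numerically: ≈ 56.364.
(This is only a lower bound; the true E[α(G)] may be larger.)

E[α(G)] ≥ 620/11 ≈ 56.364.


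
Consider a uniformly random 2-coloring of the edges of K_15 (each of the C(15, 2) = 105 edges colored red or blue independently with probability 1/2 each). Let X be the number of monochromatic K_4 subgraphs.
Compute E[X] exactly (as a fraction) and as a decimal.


Let X = Σ_S X_S over the C(15, 4) = 1365 subsets S of size 4, where X_S = 1 if the K_4 on S is monochromatic.
For a fixed S, the K_4 on S has C(4, 2) = 6 edges. P[all 6 edges red] = (1/2)^6, and likewise for blue, so P[monochromatic] = 2·(1/2)^6 = 2^{1 − 6} = 1/32.
By linearity of expectation: E[X] = C(15, 4) · 2^{1 − 6} = 1365 · 1/32 = 1365/32.
Numerically: E[X] ≈ 42.6562.

E[X] = C(15,4)·2^(1−C(4,2)) = 1365/32 ≈ 42.6562.


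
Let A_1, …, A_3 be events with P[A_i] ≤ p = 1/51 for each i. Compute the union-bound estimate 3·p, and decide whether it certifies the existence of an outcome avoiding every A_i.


Union bound: P[∪_{i=1}^{3} A_i] ≤ Σ_i P[A_i] ≤ 3·p = 3·(1/51) = 1/17.
Numerically: 1/17 ≈ 0.0588235.
Is 1/17 < 1? YES.
Since P[∪ A_i] ≤ 1/17 < 1, the complement has P[∩ A_i^c] ≥ 1 − 1/17 = 16/17 > 0, so some outcome avoids every A_i.

3·p = 1/17 ≈ 0.0588235; existence CERTIFIED by the union bound.


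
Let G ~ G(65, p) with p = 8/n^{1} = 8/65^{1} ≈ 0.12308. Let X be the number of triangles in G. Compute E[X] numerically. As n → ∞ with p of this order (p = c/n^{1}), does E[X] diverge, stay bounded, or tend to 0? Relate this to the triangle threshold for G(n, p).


Number of potential triangles: C(65, 3) = 43680.
Each occurs with probability p³ ≈ (0.12308)³ ≈ 1.8643605e-03.
By linearity: E[X] = C(65, 3)·p³ ≈ 43680 · 1.8643605e-03 ≈ 81.43527.
Here α = 1, so p = 8/n is exactly at the triangle threshold p ~ 1/n. Asymptotically E[X] → c³/6 = 8³/6 = 256/3 ≈ 85.33333, a bounded constant. In this regime the triangle count is asymptotically Poisson(c³/6).

E[X] ≈ 81.43527; in regime p = Θ(1/n^{1}) E[X] stays bounded (at the triangle threshold p ~ 1/n).


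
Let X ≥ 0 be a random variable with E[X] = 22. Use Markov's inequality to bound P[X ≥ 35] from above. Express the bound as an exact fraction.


μ = E[X] = 22, a = 35.
Markov: P[X ≥ 35] ≤ μ/a = (22)/35 = 22/35.
Numerically: ≈ 0.629.
(Since a = 35 > μ = 22.000, the bound 22/35 is < 1 and informative.)

P[X ≥ 35] ≤ 22/35 ≈ 0.629.


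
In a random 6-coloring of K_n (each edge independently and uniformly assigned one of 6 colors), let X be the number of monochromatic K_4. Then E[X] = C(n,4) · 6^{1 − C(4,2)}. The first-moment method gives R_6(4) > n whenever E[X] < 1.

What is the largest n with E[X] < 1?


We need C(n, 4) · 6^{1 − 6} < 1, i.e. C(n, 4) < 6^{6 − 1} = 7776.
Check values of n near the boundary:
  n = 21: C(21, 4) = 5985; 5985 < 7776? YES
  n = 22: C(22, 4) = 7315; 7315 < 7776? YES
  n = 23: C(23, 4) = 8855; 8855 < 7776? NO
  n = 24: C(24, 4) = 10626; 10626 < 7776? NO
The largest n with C(n, 4) < 7776 is n = 22 (where E[X] = 7315/7776 ≈ 0.941). Hence R_6(4) > 22, i.e. R_6(4) ≥ 23.

Largest n = 22; hence R_6(4) > 22.


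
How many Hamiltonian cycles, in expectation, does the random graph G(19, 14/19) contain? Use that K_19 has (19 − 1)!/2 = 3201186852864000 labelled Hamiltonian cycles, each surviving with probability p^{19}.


K_19 has (19 − 1)!/2 = 3201186852864000 labelled Hamiltonian cycles.
For each such Hamiltonian cycle H, let X_H = 1 if all 19 edges of H are present in G. Then P[X_H = 1] = p^{19} = (14/19)^{19} = 5976303958948914397184/1978419655660313589123979.
Summing the indicators: E[X] = Σ_H E[X_H] = 3201186852864000 · p^{19} = 3201186852864000 · 5976303958948914397184/1978419655660313589123979 = 19131265662106339128470788663934976000/1978419655660313589123979.
Numerically: E[X] ≈ 9.67e+12.

E[X] = 3201186852864000 · (14/19)^{19} = 19131265662106339128470788663934976000/1978419655660313589123979 ≈ 9.67e+12.


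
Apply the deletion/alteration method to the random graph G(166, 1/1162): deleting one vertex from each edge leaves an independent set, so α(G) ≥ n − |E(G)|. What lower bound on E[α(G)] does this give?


E[|E(G)|] = C(166, 2)·p = 13695 · (1/1162) = 165/14.
E[α(G)] ≥ n − E[|E(G)|] = 166 − 165/14 = 2159/14.
Numerically: ≈ 154.2143.
(This is only a lower bound; the true E[α(G)] may be larger.)

E[α(G)] ≥ 2159/14 ≈ 154.2143.


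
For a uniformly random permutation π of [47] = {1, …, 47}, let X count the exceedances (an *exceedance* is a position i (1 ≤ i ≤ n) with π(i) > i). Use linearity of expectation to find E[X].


Write X = Σ_{i=1}^{47} X_i, where X_i = 1_{π(i) > i}.
For each fixed i, π(i) is uniform over {1, …, 47} (marginal of a uniform permutation), so P[π(i) > i] = (n − i)/n. Summing: Σ_{i=1}^{47} (n − i)/n = (0 + 1 + … + 46)/47 = 47(47 − 1)/(2·47) = (47 − 1)/2.
Hence E[X] = Σ_{i=1}^{47} (47 − i)/47 = 23 ≈ 23.0000.

E[X] = 23 = 23.0000.


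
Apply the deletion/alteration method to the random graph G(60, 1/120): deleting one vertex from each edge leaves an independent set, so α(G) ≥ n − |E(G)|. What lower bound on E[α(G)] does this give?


E[|E(G)|] = C(60, 2)·p = 1770 · (1/120) = 59/4.
E[α(G)] ≥ n − E[|E(G)|] = 60 − 59/4 = 181/4.
Numerically: ≈ 45.25000.
(This is only a lower bound; the true E[α(G)] may be larger.)

E[α(G)] ≥ 181/4 ≈ 45.25000.


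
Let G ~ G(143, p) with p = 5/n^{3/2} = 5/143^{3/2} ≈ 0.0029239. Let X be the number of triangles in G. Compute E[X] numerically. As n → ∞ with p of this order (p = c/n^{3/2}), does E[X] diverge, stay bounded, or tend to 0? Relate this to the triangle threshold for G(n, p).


Number of potential triangles: C(143, 3) = 477191.
Each occurs with probability p³ ≈ (0.0029239)³ ≈ 2.4997573e-08.
By linearity: E[X] = C(143, 3)·p³ ≈ 477191 · 2.4997573e-08 ≈ 0.01193.
Since α = 3/2 > 1, p = c/n^{3/2} = o(1/n) is below the triangle threshold p ~ 1/n. Asymptotically E[X] ~ (c³/6)·n^{3(1−α)} = (5³/6)·n^{-1.5} → 0, so by Markov's inequality G has no triangles w.h.p.

E[X] ≈ 0.01193; in regime p = Θ(1/n^{3/2}) E[X] tends to 0 (below the triangle threshold p ~ 1/n).


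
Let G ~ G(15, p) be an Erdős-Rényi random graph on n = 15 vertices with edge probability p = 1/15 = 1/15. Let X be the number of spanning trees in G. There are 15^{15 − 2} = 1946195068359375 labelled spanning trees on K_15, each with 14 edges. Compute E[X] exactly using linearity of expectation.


K_15 has 15^{15 − 2} = 1946195068359375 labelled spanning trees.
For each such spanning tree H, let X_H = 1 if all 14 edges of H are present in G. Then P[X_H = 1] = p^{14} = (1/15)^{14} = 1/29192926025390625.
By linearity: E[X] = Σ_H E[X_H] = 1946195068359375 · p^{14} = 1946195068359375 · 1/29192926025390625 = 1/15.
Numerically: E[X] ≈ 0.0666667.

E[X] = 1946195068359375 · (1/15)^{14} = 1/15 ≈ 0.0666667.


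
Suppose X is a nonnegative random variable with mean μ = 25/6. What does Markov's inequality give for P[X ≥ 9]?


μ = E[X] = 25/6, a = 9.
Markov: P[X ≥ 9] ≤ μ/a = (25/6)/9 = 25/54.
Numerically: ≈ 0.4630.
(Since a = 9 > μ = 4.1667, the bound 25/54 is < 1 and informative.)

P[X ≥ 9] ≤ 25/54 ≈ 0.4630.


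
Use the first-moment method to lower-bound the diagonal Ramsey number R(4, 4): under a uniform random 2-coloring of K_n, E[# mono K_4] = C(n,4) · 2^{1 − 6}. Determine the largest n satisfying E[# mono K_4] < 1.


We need C(n, 4) · 2^{1 − 6} < 1, i.e. C(n, 4) < 2^{6 − 1} = 32.
Check values of n near the boundary:
  n = 4: C(4, 4) = 1; 1 < 32? YES
  n = 5: C(5, 4) = 5; 5 < 32? YES
  n = 6: C(6, 4) = 15; 15 < 32? YES
  n = 7: C(7, 4) = 35; 35 < 32? NO
  n = 8: C(8, 4) = 70; 70 < 32? NO
  n = 9: C(9, 4) = 126; 126 < 32? NO
The largest n with C(n, 4) < 32 is n = 6 (where E[X] = 15/32 ≈ 0.468750). Hence R(4, 4) > 6, i.e. R(4, 4) ≥ 7.

Largest n = 6; hence R(4, 4) > 6.


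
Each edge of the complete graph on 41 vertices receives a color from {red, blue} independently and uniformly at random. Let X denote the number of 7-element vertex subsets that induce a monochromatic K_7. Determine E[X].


Let X = Σ_S X_S over the C(41, 7) = 22481940 subsets S of size 7, where X_S = 1 if the K_7 on S is monochromatic.
For a fixed S, the K_7 on S has C(7, 2) = 21 edges. P[all 21 edges red] = (1/2)^21, and likewise for blue, so P[monochromatic] = 2·(1/2)^21 = 2^{1 − 21} = 1/1048576.
Summing: E[X] = C(41, 7) · 2^{1 − 21} = 22481940 · 1/1048576 = 5620485/262144.
Numerically: E[X] ≈ 21.44045.

E[X] = C(41,7)·2^(1−C(7,2)) = 5620485/262144 ≈ 21.44045.


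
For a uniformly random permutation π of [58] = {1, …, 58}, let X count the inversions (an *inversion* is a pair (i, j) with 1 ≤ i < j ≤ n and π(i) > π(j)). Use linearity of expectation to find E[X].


Write X = Σ X_I over the C(58, 2) = 1653 pairs i < j, with X_I the indicator of one inversion.
There are 1653 indicators.
For each fixed pair i < j, the values π(i) and π(j) are two distinct elements of {1, …, 58} in uniformly random order; by symmetry P[π(i) > π(j)] = 1/2.
By linearity: E[X] = 1653 · (1/2) = C(58, 2) · (1/2) = 1653/2 = 1653/2 ≈ 826.500.

E[X] = 1653/2 = 826.500.


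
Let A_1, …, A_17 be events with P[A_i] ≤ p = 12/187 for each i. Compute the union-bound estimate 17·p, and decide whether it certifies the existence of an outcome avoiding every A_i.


Union bound: P[∪_{i=1}^{17} A_i] ≤ Σ_i P[A_i] ≤ 17·p = 17·(12/187) = 12/11.
Numerically: 12/11 ≈ 1.090909.
Is 12/11 < 1? NO.
Since the bound 12/11 is ≥ 1, the union bound is uninformative here; it does NOT by itself certify existence.

17·p = 12/11 ≈ 1.090909; existence NOT certified by the union bound.


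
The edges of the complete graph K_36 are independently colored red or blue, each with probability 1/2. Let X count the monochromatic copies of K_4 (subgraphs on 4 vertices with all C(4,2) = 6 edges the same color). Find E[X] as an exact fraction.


Let X = Σ_S X_S over the C(36, 4) = 58905 subsets S of size 4, where X_S = 1 if the K_4 on S is monochromatic.
For a fixed S, the K_4 on S has C(4, 2) = 6 edges. P[all 6 edges red] = (1/2)^6, and likewise for blue, so P[monochromatic] = 2·(1/2)^6 = 2^{1 − 6} = 1/32.
Summing: E[X] = C(36, 4) · 2^{1 − 6} = 58905 · 1/32 = 58905/32.
Numerically: E[X] ≈ 1840.781.

E[X] = C(36,4)·2^(1−C(4,2)) = 58905/32 ≈ 1840.781.


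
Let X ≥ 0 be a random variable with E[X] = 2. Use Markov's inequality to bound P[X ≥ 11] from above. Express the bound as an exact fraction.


μ = E[X] = 2, a = 11.
Markov: P[X ≥ 11] ≤ μ/a = (2)/11 = 2/11.
Numerically: ≈ 0.1818.
(Since a = 11 > μ = 2.0000, the bound 2/11 is < 1 and informative.)

P[X ≥ 11] ≤ 2/11 ≈ 0.1818.


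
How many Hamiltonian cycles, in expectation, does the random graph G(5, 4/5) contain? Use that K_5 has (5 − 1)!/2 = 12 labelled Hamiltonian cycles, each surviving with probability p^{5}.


K_5 has (5 − 1)!/2 = 12 labelled Hamiltonian cycles.
For each such Hamiltonian cycle H, let X_H = 1 if all 5 edges of H are present in G. Then P[X_H = 1] = p^{5} = (4/5)^{5} = 1024/3125.
By linearity: E[X] = Σ_H E[X_H] = 12 · p^{5} = 12 · 1024/3125 = 12288/3125.
Numerically: E[X] ≈ 3.932.

E[X] = 12 · (4/5)^{5} = 12288/3125 ≈ 3.932.


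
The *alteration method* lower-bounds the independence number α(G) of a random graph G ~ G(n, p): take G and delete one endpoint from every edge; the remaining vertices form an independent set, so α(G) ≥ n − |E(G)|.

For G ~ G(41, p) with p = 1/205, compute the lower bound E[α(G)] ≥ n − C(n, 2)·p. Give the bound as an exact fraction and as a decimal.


E[|E(G)|] = C(41, 2)·p = 820 · (1/205) = 4.
E[α(G)] ≥ n − E[|E(G)|] = 41 − 4 = 37.
Numerically: ≈ 37.0000.
(This is only a lower bound; the true E[α(G)] may be larger.)

E[α(G)] ≥ 37 ≈ 37.0000.


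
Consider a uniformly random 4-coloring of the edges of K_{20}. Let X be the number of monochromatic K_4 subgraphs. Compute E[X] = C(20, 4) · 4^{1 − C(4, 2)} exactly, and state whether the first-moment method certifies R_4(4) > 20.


E[X] = C(20, 4) · 4^{1 − 6} = 4845 · 4^{−5} = 4845/1024.
As a reduced fraction: E[X] = 4845/1024 ≈ 4.7314453.
Is E[X] < 1? NO.
Since E[X] ≥ 1, the first-moment bound is inconclusive at n = 20; it does NOT by itself certify R_4(4) > 20.

E[X] = 4845/1024 ≈ 4.7314453; E[X] ≥ 1; first-moment method inconclusive here.


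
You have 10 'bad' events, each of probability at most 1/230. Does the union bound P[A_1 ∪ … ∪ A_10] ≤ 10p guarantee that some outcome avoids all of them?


Union bound: P[∪_{i=1}^{10} A_i] ≤ Σ_i P[A_i] ≤ 10·p = 10·(1/230) = 1/23.
Numerically: 1/23 ≈ 0.04348.
Is 1/23 < 1? YES.
Since P[∪ A_i] ≤ 1/23 < 1, the complement has P[∩ A_i^c] ≥ 1 − 1/23 = 22/23 > 0, so some outcome avoids every A_i.

10·p = 1/23 ≈ 0.04348; existence CERTIFIED by the union bound.


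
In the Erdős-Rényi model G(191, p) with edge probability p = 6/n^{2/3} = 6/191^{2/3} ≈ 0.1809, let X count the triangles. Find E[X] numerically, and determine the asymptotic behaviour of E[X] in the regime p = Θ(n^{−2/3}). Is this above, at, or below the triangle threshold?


Number of potential triangles: C(191, 3) = 1143135.
Each occurs with probability p³ ≈ (0.1809)³ ≈ 5.920890e-03.
By linearity: E[X] = C(191, 3)·p³ ≈ 1143135 · 5.920890e-03 ≈ 6768.3770.
Since α = 2/3 < 1, p = c/n^{2/3} ≫ 1/n is above the triangle threshold p ~ 1/n. Asymptotically E[X] ~ (c³/6)·n^{3(1−α)} = (6³/6)·n^{1} → ∞; triangles are abundant w.h.p.

E[X] ≈ 6768.3770; in regime p = Θ(1/n^{2/3}) E[X] diverges (above the triangle threshold p ~ 1/n).


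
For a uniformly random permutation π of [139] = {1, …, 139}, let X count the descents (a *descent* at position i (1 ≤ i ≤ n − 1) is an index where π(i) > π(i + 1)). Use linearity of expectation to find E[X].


Write X = Σ X_I over i = 1, …, 138, with X_I the indicator of one descent.
There are 138 indicators.
For each fixed i, the pair (π(i), π(i+1)) is a uniformly random ordered pair of distinct values from {1, …, 139}; by symmetry P[π(i) > π(i+1)] = 1/2.
By linearity: E[X] = 138 · (1/2) = (139 − 1) · (1/2) = 69 ≈ 69.000000.

E[X] = 69 = 69.000000.


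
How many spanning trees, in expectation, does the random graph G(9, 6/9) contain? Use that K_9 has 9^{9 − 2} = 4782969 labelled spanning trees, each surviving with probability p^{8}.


K_9 has 9^{9 − 2} = 4782969 labelled spanning trees.
For each such spanning tree H, let X_H = 1 if all 8 edges of H are present in G. Then P[X_H = 1] = p^{8} = (2/3)^{8} = 256/6561.
Summing the indicators: E[X] = Σ_H E[X_H] = 4782969 · p^{8} = 4782969 · 256/6561 = 186624.
Numerically: E[X] ≈ 1.866e+05.

E[X] = 4782969 · (2/3)^{8} = 186624 ≈ 1.866e+05.


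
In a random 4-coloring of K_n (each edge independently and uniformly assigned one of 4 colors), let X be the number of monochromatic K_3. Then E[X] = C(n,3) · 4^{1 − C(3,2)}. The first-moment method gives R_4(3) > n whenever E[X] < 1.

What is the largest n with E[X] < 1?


We need C(n, 3) · 4^{1 − 3} < 1, i.e. C(n, 3) < 4^{3 − 1} = 16.
Check values of n near the boundary:
  n = 3: C(3, 3) = 1; 1 < 16? YES
  n = 4: C(4, 3) = 4; 4 < 16? YES
  n = 5: C(5, 3) = 10; 10 < 16? YES
  n = 6: C(6, 3) = 20; 20 < 16? NO
The largest n with C(n, 3) < 16 is n = 5 (where E[X] = 5/8 ≈ 0.6250000). Hence R_4(3) > 5, i.e. R_4(3) ≥ 6.

Largest n = 5; hence R_4(3) > 5.
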